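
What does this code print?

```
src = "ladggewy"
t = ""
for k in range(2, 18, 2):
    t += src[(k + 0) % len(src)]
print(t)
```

k=2: add src[2]='d' → 'd'
k=4: add src[4]='g' → 'dg'
k=6: add src[6]='w' → 'dgw'
k=8: add src[0]='l' → 'dgwl'
k=10: add src[2]='d' → 'dgwld'
k=12: add src[4]='g' → 'dgwldg'
k=14: add src[6]='w' → 'dgwldgw'
k=16: add src[0]='l' → 'dgwldgwl'

dgwldgwl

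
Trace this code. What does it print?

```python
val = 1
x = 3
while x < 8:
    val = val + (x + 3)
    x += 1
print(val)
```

x=3: val = 1+6 = 7
x=4: val = 7+7 = 14
x=5: val = 14+8 = 22
x=6: val = 22+9 = 31
x=7: val = 31+10 = 41

41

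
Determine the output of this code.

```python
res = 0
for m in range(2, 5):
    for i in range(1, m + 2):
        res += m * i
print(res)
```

m=2,i=1: res = 0+2 = 2
m=2,i=2: res = 2+4 = 6
m=2,i=3: res = 6+6 = 12
m=3,i=1: res = 12+3 = 15
m=3,i=2: res = 15+6 = 21
m=3,i=3: res = 21+9 = 30
m=3,i=4: res = 30+12 = 42
m=4,i=1: res = 42+4 = 46
m=4,i=2: res = 46+8 = 54
m=4,i=3: res = 54+12 = 66
m=4,i=4: res = 66+16 = 82
m=4,i=5: res = 82+20 = 102

102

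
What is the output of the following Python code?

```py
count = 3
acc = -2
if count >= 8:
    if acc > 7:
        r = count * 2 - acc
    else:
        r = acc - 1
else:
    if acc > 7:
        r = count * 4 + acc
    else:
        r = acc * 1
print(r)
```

count=3, acc=-2
count >= 8 is False; acc > 7 is False
→ r = acc * 1 = -2

-2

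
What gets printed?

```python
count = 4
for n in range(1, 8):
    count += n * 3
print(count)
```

88

n=1: count = 4+1*3 = 7
n=2: count = 7+2*3 = 13
n=3: count = 13+3*3 = 22
n=4: count = 22+4*3 = 34
n=5: count = 34+5*3 = 49
n=6: count = 49+6*3 = 67
n=7: count = 67+7*3 = 88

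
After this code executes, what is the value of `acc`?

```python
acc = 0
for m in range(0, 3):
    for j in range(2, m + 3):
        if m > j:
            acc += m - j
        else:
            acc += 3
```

m=0,j=2: not 0>2, acc = 0+3 = 3
m=1,j=2: not 1>2, acc = 3+3 = 6
m=1,j=3: not 1>3, acc = 6+3 = 9
m=2,j=2: not 2>2, acc = 9+3 = 12
m=2,j=3: not 2>3, acc = 12+3 = 15
m=2,j=4: not 2>4, acc = 15+3 = 18

18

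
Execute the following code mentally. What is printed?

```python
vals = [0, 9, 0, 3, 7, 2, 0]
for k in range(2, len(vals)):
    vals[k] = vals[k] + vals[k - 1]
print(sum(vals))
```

91

k=2: vals[2] = 0+9 = 9 → [0, 9, 9, 3, 7, 2, 0]
k=3: vals[3] = 3+9 = 12 → [0, 9, 9, 12, 7, 2, 0]
k=4: vals[4] = 7+12 = 19 → [0, 9, 9, 12, 19, 2, 0]
k=5: vals[5] = 2+19 = 21 → [0, 9, 9, 12, 19, 21, 0]
k=6: vals[6] = 0+21 = 21 → [0, 9, 9, 12, 19, 21, 21]
sum = 91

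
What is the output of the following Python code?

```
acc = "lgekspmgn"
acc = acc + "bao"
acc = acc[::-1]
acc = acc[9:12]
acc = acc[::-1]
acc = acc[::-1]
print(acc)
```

+ 'bao' → 'lgekspmgnbao'
reverse → 'oabngmpskegl'
slice [9:12] → 'egl'
reverse → 'lge'
reverse → 'egl'

egl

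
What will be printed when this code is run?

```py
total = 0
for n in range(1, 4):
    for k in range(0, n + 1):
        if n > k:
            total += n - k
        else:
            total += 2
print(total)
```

n=1,k=0: 1>0, total = 0+1 = 1
n=1,k=1: not 1>1, total = 1+2 = 3
n=2,k=0: 2>0, total = 3+2 = 5
n=2,k=1: 2>1, total = 5+1 = 6
n=2,k=2: not 2>2, total = 6+2 = 8
n=3,k=0: 3>0, total = 8+3 = 11
n=3,k=1: 3>1, total = 11+2 = 13
n=3,k=2: 3>2, total = 13+1 = 14
n=3,k=3: not 3>3, total = 14+2 = 16

16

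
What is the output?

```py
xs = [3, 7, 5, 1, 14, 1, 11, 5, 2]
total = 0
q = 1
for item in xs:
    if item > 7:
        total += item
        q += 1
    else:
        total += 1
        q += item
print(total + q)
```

59

item=3: not >7, total = 0+1 = 1; q=4
item=7: not >7, total = 1+1 = 2; q=11
item=5: not >7, total = 2+1 = 3; q=16
item=1: not >7, total = 3+1 = 4; q=17
item=14: >7, total = 4+14 = 18; q=18
item=1: not >7, total = 18+1 = 19; q=19
item=11: >7, total = 19+11 = 30; q=20
item=5: not >7, total = 30+1 = 31; q=25
item=2: not >7, total = 31+1 = 32; q=27
total+q = 32+27 = 59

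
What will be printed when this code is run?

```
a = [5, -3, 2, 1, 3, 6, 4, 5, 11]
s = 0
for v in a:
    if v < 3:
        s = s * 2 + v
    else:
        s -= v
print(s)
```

-76

v=5: not <3, s = 0-5 = -5
v=-3: <3, s = (-5)*2+(-3) = -13
v=2: <3, s = (-13)*2+2 = -24
v=1: <3, s = (-24)*2+1 = -47
v=3: not <3, s = (-47)-3 = -50
v=6: not <3, s = (-50)-6 = -56
v=4: not <3, s = (-56)-4 = -60
v=5: not <3, s = (-60)-5 = -65
v=11: not <3, s = (-65)-11 = -76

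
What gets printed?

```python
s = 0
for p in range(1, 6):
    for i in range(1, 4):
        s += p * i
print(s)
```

90

p=1,i=1: s = 0+1 = 1
p=1,i=2: s = 1+2 = 3
p=1,i=3: s = 3+3 = 6
p=2,i=1: s = 6+2 = 8
p=2,i=2: s = 8+4 = 12
p=2,i=3: s = 12+6 = 18
p=3,i=1: s = 18+3 = 21
p=3,i=2: s = 21+6 = 27
p=3,i=3: s = 27+9 = 36
p=4,i=1: s = 36+4 = 40
p=4,i=2: s = 40+8 = 48
p=4,i=3: s = 48+12 = 60
p=5,i=1: s = 60+5 = 65
p=5,i=2: s = 65+10 = 75
p=5,i=3: s = 75+15 = 90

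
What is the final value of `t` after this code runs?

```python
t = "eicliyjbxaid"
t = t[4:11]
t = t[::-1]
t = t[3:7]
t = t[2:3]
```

slice [4:11] → 'iyjbxai'
reverse → 'iaxbjyi'
slice [3:7] → 'bjyi'
slice [2:3] → 'y'

'y'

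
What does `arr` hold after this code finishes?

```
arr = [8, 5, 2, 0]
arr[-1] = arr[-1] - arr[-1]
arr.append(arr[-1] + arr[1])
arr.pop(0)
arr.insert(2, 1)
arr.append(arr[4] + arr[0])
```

arr[-1] = arr[-1]-arr[-1] = 0-0 = 0 → [8, 5, 2, 0]
append arr[-1]+arr[1] = 0+5 = 5 → [8, 5, 2, 0, 5]
pop(0) removes 8 → [5, 2, 0, 5]
insert 1 at 2 → [5, 2, 1, 0, 5]
append arr[4]+arr[0] = 5+5 = 10 → [5, 2, 1, 0, 5, 10]

[5, 2, 1, 0, 5, 10]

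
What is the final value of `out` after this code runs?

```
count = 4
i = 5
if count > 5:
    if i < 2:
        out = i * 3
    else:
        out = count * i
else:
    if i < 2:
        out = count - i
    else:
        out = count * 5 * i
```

100

count=4, i=5
count > 5 is False; i < 2 is False
→ out = count * 5 * i = 100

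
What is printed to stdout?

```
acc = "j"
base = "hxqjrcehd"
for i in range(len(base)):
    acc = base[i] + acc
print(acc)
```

i=0: prepend 'h' → 'hj'
i=1: prepend 'x' → 'xhj'
i=2: prepend 'q' → 'qxhj'
i=3: prepend 'j' → 'jqxhj'
i=4: prepend 'r' → 'rjqxhj'
i=5: prepend 'c' → 'crjqxhj'
i=6: prepend 'e' → 'ecrjqxhj'
i=7: prepend 'h' → 'hecrjqxhj'
i=8: prepend 'd' → 'dhecrjqxhj'

dhecrjqxhj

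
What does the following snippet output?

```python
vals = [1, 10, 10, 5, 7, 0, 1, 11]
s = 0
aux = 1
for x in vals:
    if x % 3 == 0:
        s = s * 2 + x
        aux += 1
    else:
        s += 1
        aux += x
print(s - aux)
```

-35

x=1: not %3==0, s = 0+1 = 1; aux=2
x=10: not %3==0, s = 1+1 = 2; aux=12
x=10: not %3==0, s = 2+1 = 3; aux=22
x=5: not %3==0, s = 3+1 = 4; aux=27
x=7: not %3==0, s = 4+1 = 5; aux=34
x=0: %3==0, s = 5*2+0 = 10; aux=35
x=1: not %3==0, s = 10+1 = 11; aux=36
x=11: not %3==0, s = 11+1 = 12; aux=47
s-aux = 12-47 = -35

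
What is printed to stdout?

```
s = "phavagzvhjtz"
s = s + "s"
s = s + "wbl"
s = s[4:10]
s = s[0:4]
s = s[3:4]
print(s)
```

+ 's' → 'phavagzvhjtzs'
+ 'wbl' → 'phavagzvhjtzswbl'
slice [4:10] → 'agzvhj'
slice [0:4] → 'agzv'
slice [3:4] → 'v'

v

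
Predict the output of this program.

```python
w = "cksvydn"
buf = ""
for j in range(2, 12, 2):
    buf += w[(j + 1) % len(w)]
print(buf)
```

vdcsy

j=2: add w[3]='v' → 'v'
j=4: add w[5]='d' → 'vd'
j=6: add w[0]='c' → 'vdc'
j=8: add w[2]='s' → 'vdcs'
j=10: add w[4]='y' → 'vdcsy'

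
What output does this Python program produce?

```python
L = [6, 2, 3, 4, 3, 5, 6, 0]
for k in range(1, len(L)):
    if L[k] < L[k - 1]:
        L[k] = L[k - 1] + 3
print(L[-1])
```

k=1: 2<6, L[1] = 6+3 = 9 → [6, 9, 3, 4, 3, 5, 6, 0]
k=2: 3<9, L[2] = 9+3 = 12 → [6, 9, 12, 4, 3, 5, 6, 0]
k=3: 4<12, L[3] = 12+3 = 15 → [6, 9, 12, 15, 3, 5, 6, 0]
k=4: 3<15, L[4] = 15+3 = 18 → [6, 9, 12, 15, 18, 5, 6, 0]
k=5: 5<18, L[5] = 18+3 = 21 → [6, 9, 12, 15, 18, 21, 6, 0]
k=6: 6<21, L[6] = 21+3 = 24 → [6, 9, 12, 15, 18, 21, 24, 0]
k=7: 0<24, L[7] = 24+3 = 27 → [6, 9, 12, 15, 18, 21, 24, 27]

27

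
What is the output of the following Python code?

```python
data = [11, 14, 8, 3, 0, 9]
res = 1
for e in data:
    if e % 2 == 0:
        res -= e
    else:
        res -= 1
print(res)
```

e=11: not even, res = 1-1 = 0
e=14: even, res = 0-14 = -14
e=8: even, res = (-14)-8 = -22
e=3: not even, res = (-22)-1 = -23
e=0: even, res = (-23)-0 = -23
e=9: not even, res = (-23)-1 = -24

-24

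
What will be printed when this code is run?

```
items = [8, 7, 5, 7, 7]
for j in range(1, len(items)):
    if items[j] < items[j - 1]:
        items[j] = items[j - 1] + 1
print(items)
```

j=1: 7<8, items[1] = 8+1 = 9 → [8, 9, 5, 7, 7]
j=2: 5<9, items[2] = 9+1 = 10 → [8, 9, 10, 7, 7]
j=3: 7<10, items[3] = 10+1 = 11 → [8, 9, 10, 11, 7]
j=4: 7<11, items[4] = 11+1 = 12 → [8, 9, 10, 11, 12]

[8, 9, 10, 11, 12]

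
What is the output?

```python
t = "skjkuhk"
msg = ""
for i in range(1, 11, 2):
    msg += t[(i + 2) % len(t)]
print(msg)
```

i=1: add t[3]='k' → 'k'
i=3: add t[5]='h' → 'kh'
i=5: add t[0]='s' → 'khs'
i=7: add t[2]='j' → 'khsj'
i=9: add t[4]='u' → 'khsju'

khsju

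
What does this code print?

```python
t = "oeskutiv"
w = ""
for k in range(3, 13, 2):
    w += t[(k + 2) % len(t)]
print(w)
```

k=3: add t[5]='t' → 't'
k=5: add t[7]='v' → 'tv'
k=7: add t[1]='e' → 'tve'
k=9: add t[3]='k' → 'tvek'
k=11: add t[5]='t' → 'tvekt'

tvekt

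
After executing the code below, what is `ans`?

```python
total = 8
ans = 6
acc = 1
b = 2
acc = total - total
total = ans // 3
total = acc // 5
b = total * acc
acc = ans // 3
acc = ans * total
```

6

acc = 8-8 = 0
total = 6//3 = 2
total = 0//5 = 0
b = 0*0 = 0
acc = 6//3 = 2
acc = 6*0 = 0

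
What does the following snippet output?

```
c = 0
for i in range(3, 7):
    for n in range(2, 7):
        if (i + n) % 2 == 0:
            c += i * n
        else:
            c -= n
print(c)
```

144

i=3,n=2: odd sum, c = 0-2 = -2
i=3,n=3: even sum, c = (-2)+9 = 7
i=3,n=4: odd sum, c = 7-4 = 3
i=3,n=5: even sum, c = 3+15 = 18
i=3,n=6: odd sum, c = 18-6 = 12
i=4,n=2: even sum, c = 12+8 = 20
i=4,n=3: odd sum, c = 20-3 = 17
i=4,n=4: even sum, c = 17+16 = 33
i=4,n=5: odd sum, c = 33-5 = 28
i=4,n=6: even sum, c = 28+24 = 52
i=5,n=2: odd sum, c = 52-2 = 50
i=5,n=3: even sum, c = 50+15 = 65
i=5,n=4: odd sum, c = 65-4 = 61
i=5,n=5: even sum, c = 61+25 = 86
i=5,n=6: odd sum, c = 86-6 = 80
i=6,n=2: even sum, c = 80+12 = 92
i=6,n=3: odd sum, c = 92-3 = 89
i=6,n=4: even sum, c = 89+24 = 113
i=6,n=5: odd sum, c = 113-5 = 108
i=6,n=6: even sum, c = 108+36 = 144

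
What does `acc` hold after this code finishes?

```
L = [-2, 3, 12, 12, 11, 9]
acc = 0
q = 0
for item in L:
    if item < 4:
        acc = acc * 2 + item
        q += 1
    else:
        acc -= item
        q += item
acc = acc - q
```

item=-2: <4, acc = 0*2+(-2) = -2; q=1
item=3: <4, acc = (-2)*2+3 = -1; q=2
item=12: not <4, acc = (-1)-12 = -13; q=14
item=12: not <4, acc = (-13)-12 = -25; q=26
item=11: not <4, acc = (-25)-11 = -36; q=37
item=9: not <4, acc = (-36)-9 = -45; q=46
acc-q = (-45)-46 = -91

-91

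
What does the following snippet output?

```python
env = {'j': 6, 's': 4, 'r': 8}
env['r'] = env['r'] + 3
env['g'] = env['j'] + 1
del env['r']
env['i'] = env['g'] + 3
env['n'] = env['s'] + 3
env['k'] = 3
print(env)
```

env['r'] = env['r']+3 = 11 → {'j': 6, 's': 4, 'r': 11}
env['g'] = env['j']+1 = 7 → {'j': 6, 's': 4, 'r': 11, 'g': 7}
del 'r' → {'j': 6, 's': 4, 'g': 7}
env['i'] = env['g']+3 = 10 → {'j': 6, 's': 4, 'g': 7, 'i': 10}
env['n'] = env['s']+3 = 7 → {'j': 6, 's': 4, 'g': 7, 'i': 10, 'n': 7}
env['k'] = 3 → {'j': 6, 's': 4, 'g': 7, 'i': 10, 'n': 7, 'k': 3}

{'j': 6, 's': 4, 'g': 7, 'i': 10, 'n': 7, 'k': 3}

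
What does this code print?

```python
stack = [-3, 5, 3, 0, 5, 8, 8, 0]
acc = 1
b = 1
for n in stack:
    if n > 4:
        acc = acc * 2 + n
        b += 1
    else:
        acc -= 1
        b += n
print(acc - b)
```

n=-3: not >4, acc = 1-1 = 0; b=-2
n=5: >4, acc = 0*2+5 = 5; b=-1
n=3: not >4, acc = 5-1 = 4; b=2
n=0: not >4, acc = 4-1 = 3; b=2
n=5: >4, acc = 3*2+5 = 11; b=3
n=8: >4, acc = 11*2+8 = 30; b=4
n=8: >4, acc = 30*2+8 = 68; b=5
n=0: not >4, acc = 68-1 = 67; b=5
acc-b = 67-5 = 62

62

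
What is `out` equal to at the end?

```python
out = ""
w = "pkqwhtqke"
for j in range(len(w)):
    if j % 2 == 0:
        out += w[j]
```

'pqhqe'

j=0: add 'p' → 'p'
j=1: skip
j=2: add 'q' → 'pq'
j=3: skip
j=4: add 'h' → 'pqh'
j=5: skip
j=6: add 'q' → 'pqhq'
j=7: skip
j=8: add 'e' → 'pqhqe'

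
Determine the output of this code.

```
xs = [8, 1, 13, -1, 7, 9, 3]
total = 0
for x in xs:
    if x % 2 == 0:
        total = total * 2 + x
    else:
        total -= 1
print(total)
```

2

x=8: even, total = 0*2+8 = 8
x=1: not even, total = 8-1 = 7
x=13: not even, total = 7-1 = 6
x=-1: not even, total = 6-1 = 5
x=7: not even, total = 5-1 = 4
x=9: not even, total = 4-1 = 3
x=3: not even, total = 3-1 = 2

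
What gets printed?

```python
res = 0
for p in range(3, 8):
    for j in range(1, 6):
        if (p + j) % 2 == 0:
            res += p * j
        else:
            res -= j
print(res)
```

159

p=3,j=1: even sum, res = 0+3 = 3
p=3,j=2: odd sum, res = 3-2 = 1
p=3,j=3: even sum, res = 1+9 = 10
p=3,j=4: odd sum, res = 10-4 = 6
p=3,j=5: even sum, res = 6+15 = 21
p=4,j=1: odd sum, res = 21-1 = 20
p=4,j=2: even sum, res = 20+8 = 28
p=4,j=3: odd sum, res = 28-3 = 25
p=4,j=4: even sum, res = 25+16 = 41
p=4,j=5: odd sum, res = 41-5 = 36
p=5,j=1: even sum, res = 36+5 = 41
p=5,j=2: odd sum, res = 41-2 = 39
p=5,j=3: even sum, res = 39+15 = 54
p=5,j=4: odd sum, res = 54-4 = 50
p=5,j=5: even sum, res = 50+25 = 75
p=6,j=1: odd sum, res = 75-1 = 74
p=6,j=2: even sum, res = 74+12 = 86
p=6,j=3: odd sum, res = 86-3 = 83
p=6,j=4: even sum, res = 83+24 = 107
p=6,j=5: odd sum, res = 107-5 = 102
p=7,j=1: even sum, res = 102+7 = 109
p=7,j=2: odd sum, res = 109-2 = 107
p=7,j=3: even sum, res = 107+21 = 128
p=7,j=4: odd sum, res = 128-4 = 124
p=7,j=5: even sum, res = 124+35 = 159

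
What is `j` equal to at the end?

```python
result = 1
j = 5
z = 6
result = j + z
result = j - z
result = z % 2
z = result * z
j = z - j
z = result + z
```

result = 5+6 = 11
result = 5-6 = -1
result = 6%2 = 0
z = 0*6 = 0
j = 0-5 = -5
z = 0+0 = 0

-5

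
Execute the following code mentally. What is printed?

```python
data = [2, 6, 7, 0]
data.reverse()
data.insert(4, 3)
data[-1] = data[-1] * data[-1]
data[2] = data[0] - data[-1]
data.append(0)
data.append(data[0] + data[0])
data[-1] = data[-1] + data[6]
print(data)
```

[0, 7, -9, 2, 9, 0, 0]

reverse → [0, 7, 6, 2]
insert 3 at 4 → [0, 7, 6, 2, 3]
data[-1] = data[-1]*data[-1] = 3*3 = 9 → [0, 7, 6, 2, 9]
data[2] = data[0]-data[-1] = 0-9 = -9 → [0, 7, -9, 2, 9]
append 0 → [0, 7, -9, 2, 9, 0]
append data[0]+data[0] = 0+0 = 0 → [0, 7, -9, 2, 9, 0, 0]
data[-1] = data[-1]+data[6] = 0+0 = 0 → [0, 7, -9, 2, 9, 0, 0]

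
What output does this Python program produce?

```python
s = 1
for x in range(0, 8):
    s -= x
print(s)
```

-27

x=0: s = 1-0 = 1
x=1: s = 1-1 = 0
x=2: s = 0-2 = -2
x=3: s = (-2)-3 = -5
x=4: s = (-5)-4 = -9
x=5: s = (-9)-5 = -14
x=6: s = (-14)-6 = -20
x=7: s = (-20)-7 = -27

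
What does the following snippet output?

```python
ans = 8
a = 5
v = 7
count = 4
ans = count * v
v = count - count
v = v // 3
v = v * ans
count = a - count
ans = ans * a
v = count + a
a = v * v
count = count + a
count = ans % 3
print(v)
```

ans = 4*7 = 28
v = 4-4 = 0
v = 0//3 = 0
v = 0*28 = 0
count = 5-4 = 1
ans = 28*5 = 140
v = 1+5 = 6
a = 6*6 = 36
count = 1+36 = 37
count = 140%3 = 2

6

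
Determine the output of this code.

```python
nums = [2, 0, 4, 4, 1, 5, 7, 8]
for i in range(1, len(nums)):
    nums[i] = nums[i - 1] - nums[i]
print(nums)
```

i=1: nums[1] = 2-0 = 2 → [2, 2, 4, 4, 1, 5, 7, 8]
i=2: nums[2] = 2-4 = -2 → [2, 2, -2, 4, 1, 5, 7, 8]
i=3: nums[3] = (-2)-4 = -6 → [2, 2, -2, -6, 1, 5, 7, 8]
i=4: nums[4] = (-6)-1 = -7 → [2, 2, -2, -6, -7, 5, 7, 8]
i=5: nums[5] = (-7)-5 = -12 → [2, 2, -2, -6, -7, -12, 7, 8]
i=6: nums[6] = (-12)-7 = -19 → [2, 2, -2, -6, -7, -12, -19, 8]
i=7: nums[7] = (-19)-8 = -27 → [2, 2, -2, -6, -7, -12, -19, -27]

[2, 2, -2, -6, -7, -12, -19, -27]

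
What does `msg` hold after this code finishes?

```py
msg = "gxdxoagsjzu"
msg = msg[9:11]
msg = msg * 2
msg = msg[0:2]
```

'zu'

slice [9:11] → 'zu'
repeat ×2 → 'zuzu'
slice [0:2] → 'zu'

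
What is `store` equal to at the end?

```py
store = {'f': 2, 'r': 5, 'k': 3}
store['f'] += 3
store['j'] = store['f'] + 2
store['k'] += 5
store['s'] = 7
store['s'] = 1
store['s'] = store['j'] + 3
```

{'f': 5, 'r': 5, 'k': 8, 'j': 7, 's': 10}

store['f'] = 2+3 = 5 → {'f': 5, 'r': 5, 'k': 3}
store['j'] = store['f']+2 = 7 → {'f': 5, 'r': 5, 'k': 3, 'j': 7}
store['k'] = 3+5 = 8 → {'f': 5, 'r': 5, 'k': 8, 'j': 7}
store['s'] = 7 → {'f': 5, 'r': 5, 'k': 8, 'j': 7, 's': 7}
store['s'] = 1 → {'f': 5, 'r': 5, 'k': 8, 'j': 7, 's': 1}
store['s'] = store['j']+3 = 10 → {'f': 5, 'r': 5, 'k': 8, 'j': 7, 's': 10}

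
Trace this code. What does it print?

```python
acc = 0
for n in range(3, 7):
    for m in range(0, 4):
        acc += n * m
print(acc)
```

n=3,m=0: acc = 0+0 = 0
n=3,m=1: acc = 0+3 = 3
n=3,m=2: acc = 3+6 = 9
n=3,m=3: acc = 9+9 = 18
n=4,m=0: acc = 18+0 = 18
n=4,m=1: acc = 18+4 = 22
n=4,m=2: acc = 22+8 = 30
n=4,m=3: acc = 30+12 = 42
n=5,m=0: acc = 42+0 = 42
n=5,m=1: acc = 42+5 = 47
n=5,m=2: acc = 47+10 = 57
n=5,m=3: acc = 57+15 = 72
n=6,m=0: acc = 72+0 = 72
n=6,m=1: acc = 72+6 = 78
n=6,m=2: acc = 78+12 = 90
n=6,m=3: acc = 90+18 = 108

108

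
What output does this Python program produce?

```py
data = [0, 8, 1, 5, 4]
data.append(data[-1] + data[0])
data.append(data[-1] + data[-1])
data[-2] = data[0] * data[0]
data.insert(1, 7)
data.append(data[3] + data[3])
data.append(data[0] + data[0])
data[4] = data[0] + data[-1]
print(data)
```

[0, 7, 8, 1, 0, 4, 0, 8, 2, 0]

append data[-1]+data[0] = 4+0 = 4 → [0, 8, 1, 5, 4, 4]
append data[-1]+data[-1] = 4+4 = 8 → [0, 8, 1, 5, 4, 4, 8]
data[-2] = data[0]*data[0] = 0*0 = 0 → [0, 8, 1, 5, 4, 0, 8]
insert 7 at 1 → [0, 7, 8, 1, 5, 4, 0, 8]
append data[3]+data[3] = 1+1 = 2 → [0, 7, 8, 1, 5, 4, 0, 8, 2]
append data[0]+data[0] = 0+0 = 0 → [0, 7, 8, 1, 5, 4, 0, 8, 2, 0]
data[4] = data[0]+data[-1] = 0+0 = 0 → [0, 7, 8, 1, 0, 4, 0, 8, 2, 0]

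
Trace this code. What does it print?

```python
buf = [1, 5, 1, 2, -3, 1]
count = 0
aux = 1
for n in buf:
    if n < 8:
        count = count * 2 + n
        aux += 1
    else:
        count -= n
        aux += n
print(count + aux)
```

130

n=1: <8, count = 0*2+1 = 1; aux=2
n=5: <8, count = 1*2+5 = 7; aux=3
n=1: <8, count = 7*2+1 = 15; aux=4
n=2: <8, count = 15*2+2 = 32; aux=5
n=-3: <8, count = 32*2+(-3) = 61; aux=6
n=1: <8, count = 61*2+1 = 123; aux=7
count+aux = 123+7 = 130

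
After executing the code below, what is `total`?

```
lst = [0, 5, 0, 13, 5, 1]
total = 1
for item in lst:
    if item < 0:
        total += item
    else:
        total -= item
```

-23

item=0: not <0, total = 1-0 = 1
item=5: not <0, total = 1-5 = -4
item=0: not <0, total = (-4)-0 = -4
item=13: not <0, total = (-4)-13 = -17
item=5: not <0, total = (-17)-5 = -22
item=1: not <0, total = (-22)-1 = -23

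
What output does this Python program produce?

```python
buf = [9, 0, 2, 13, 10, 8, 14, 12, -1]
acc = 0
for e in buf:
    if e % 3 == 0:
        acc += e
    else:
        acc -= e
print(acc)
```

-25

e=9: %3==0, acc = 0+9 = 9
e=0: %3==0, acc = 9+0 = 9
e=2: not %3==0, acc = 9-2 = 7
e=13: not %3==0, acc = 7-13 = -6
e=10: not %3==0, acc = (-6)-10 = -16
e=8: not %3==0, acc = (-16)-8 = -24
e=14: not %3==0, acc = (-24)-14 = -38
e=12: %3==0, acc = (-38)+12 = -26
e=-1: not %3==0, acc = (-26)-(-1) = -25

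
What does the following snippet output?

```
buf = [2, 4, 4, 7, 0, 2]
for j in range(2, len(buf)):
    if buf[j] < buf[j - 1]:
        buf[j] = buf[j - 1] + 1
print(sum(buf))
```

34

j=2: 4>=4, unchanged → [2, 4, 4, 7, 0, 2]
j=3: 7>=4, unchanged → [2, 4, 4, 7, 0, 2]
j=4: 0<7, buf[4] = 7+1 = 8 → [2, 4, 4, 7, 8, 2]
j=5: 2<8, buf[5] = 8+1 = 9 → [2, 4, 4, 7, 8, 9]
sum = 34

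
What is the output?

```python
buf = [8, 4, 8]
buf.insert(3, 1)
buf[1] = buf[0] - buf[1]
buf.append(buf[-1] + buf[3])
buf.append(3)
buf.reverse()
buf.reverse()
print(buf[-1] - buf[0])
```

insert 1 at 3 → [8, 4, 8, 1]
buf[1] = buf[0]-buf[1] = 8-4 = 4 → [8, 4, 8, 1]
append buf[-1]+buf[3] = 1+1 = 2 → [8, 4, 8, 1, 2]
append 3 → [8, 4, 8, 1, 2, 3]
reverse → [3, 2, 1, 8, 4, 8]
reverse → [8, 4, 8, 1, 2, 3]
buf[-1]-buf[0] = 3-8 = -5

-5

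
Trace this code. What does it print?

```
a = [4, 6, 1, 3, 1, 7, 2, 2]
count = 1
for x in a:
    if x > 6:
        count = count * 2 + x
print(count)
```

9

x=4: not >6
x=6: not >6
x=1: not >6
x=3: not >6
x=1: not >6
x=7: >6, count = 1*2+7 = 9
x=2: not >6
x=2: not >6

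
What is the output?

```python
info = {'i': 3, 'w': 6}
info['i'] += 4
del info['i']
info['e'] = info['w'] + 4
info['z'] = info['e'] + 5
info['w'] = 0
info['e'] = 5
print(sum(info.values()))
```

info['i'] = 3+4 = 7 → {'i': 7, 'w': 6}
del 'i' → {'w': 6}
info['e'] = info['w']+4 = 10 → {'w': 6, 'e': 10}
info['z'] = info['e']+5 = 15 → {'w': 6, 'e': 10, 'z': 15}
info['w'] = 0 → {'w': 0, 'e': 10, 'z': 15}
info['e'] = 5 → {'w': 0, 'e': 5, 'z': 15}
sum of values = 20

20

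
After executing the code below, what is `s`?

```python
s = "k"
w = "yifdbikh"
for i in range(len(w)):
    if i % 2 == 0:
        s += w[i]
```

'kyfbk'

i=0: add 'y' → 'ky'
i=1: skip
i=2: add 'f' → 'kyf'
i=3: skip
i=4: add 'b' → 'kyfb'
i=5: skip
i=6: add 'k' → 'kyfbk'
i=7: skip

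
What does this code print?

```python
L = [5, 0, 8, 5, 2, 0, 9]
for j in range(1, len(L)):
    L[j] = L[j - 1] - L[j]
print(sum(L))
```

j=1: L[1] = 5-0 = 5 → [5, 5, 8, 5, 2, 0, 9]
j=2: L[2] = 5-8 = -3 → [5, 5, -3, 5, 2, 0, 9]
j=3: L[3] = (-3)-5 = -8 → [5, 5, -3, -8, 2, 0, 9]
j=4: L[4] = (-8)-2 = -10 → [5, 5, -3, -8, -10, 0, 9]
j=5: L[5] = (-10)-0 = -10 → [5, 5, -3, -8, -10, -10, 9]
j=6: L[6] = (-10)-9 = -19 → [5, 5, -3, -8, -10, -10, -19]
sum = -40

-40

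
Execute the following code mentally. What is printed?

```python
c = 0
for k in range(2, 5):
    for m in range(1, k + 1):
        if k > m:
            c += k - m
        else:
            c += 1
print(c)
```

k=2,m=1: 2>1, c = 0+1 = 1
k=2,m=2: not 2>2, c = 1+1 = 2
k=3,m=1: 3>1, c = 2+2 = 4
k=3,m=2: 3>2, c = 4+1 = 5
k=3,m=3: not 3>3, c = 5+1 = 6
k=4,m=1: 4>1, c = 6+3 = 9
k=4,m=2: 4>2, c = 9+2 = 11
k=4,m=3: 4>3, c = 11+1 = 12
k=4,m=4: not 4>4, c = 12+1 = 13

13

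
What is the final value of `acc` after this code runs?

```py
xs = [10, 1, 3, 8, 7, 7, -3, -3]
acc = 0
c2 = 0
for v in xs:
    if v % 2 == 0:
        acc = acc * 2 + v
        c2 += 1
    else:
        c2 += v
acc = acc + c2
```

v=10: even, acc = 0*2+10 = 10; c2=1
v=1: not even; c2=2
v=3: not even; c2=5
v=8: even, acc = 10*2+8 = 28; c2=6
v=7: not even; c2=13
v=7: not even; c2=20
v=-3: not even; c2=17
v=-3: not even; c2=14
acc+c2 = 28+14 = 42

42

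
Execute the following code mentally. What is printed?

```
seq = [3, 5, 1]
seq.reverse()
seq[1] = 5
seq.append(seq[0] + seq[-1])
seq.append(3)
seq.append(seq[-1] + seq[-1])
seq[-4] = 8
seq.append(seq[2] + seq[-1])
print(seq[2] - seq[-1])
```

-6

reverse → [1, 5, 3]
seq[1] = 5 → [1, 5, 3]
append seq[0]+seq[-1] = 1+3 = 4 → [1, 5, 3, 4]
append 3 → [1, 5, 3, 4, 3]
append seq[-1]+seq[-1] = 3+3 = 6 → [1, 5, 3, 4, 3, 6]
seq[-4] = 8 → [1, 5, 8, 4, 3, 6]
append seq[2]+seq[-1] = 8+6 = 14 → [1, 5, 8, 4, 3, 6, 14]
seq[2]-seq[-1] = 8-14 = -6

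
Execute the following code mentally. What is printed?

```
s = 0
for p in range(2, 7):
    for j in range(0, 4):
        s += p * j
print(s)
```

120

p=2,j=0: s = 0+0 = 0
p=2,j=1: s = 0+2 = 2
p=2,j=2: s = 2+4 = 6
p=2,j=3: s = 6+6 = 12
p=3,j=0: s = 12+0 = 12
p=3,j=1: s = 12+3 = 15
p=3,j=2: s = 15+6 = 21
p=3,j=3: s = 21+9 = 30
p=4,j=0: s = 30+0 = 30
p=4,j=1: s = 30+4 = 34
p=4,j=2: s = 34+8 = 42
p=4,j=3: s = 42+12 = 54
p=5,j=0: s = 54+0 = 54
p=5,j=1: s = 54+5 = 59
p=5,j=2: s = 59+10 = 69
p=5,j=3: s = 69+15 = 84
p=6,j=0: s = 84+0 = 84
p=6,j=1: s = 84+6 = 90
p=6,j=2: s = 90+12 = 102
p=6,j=3: s = 102+18 = 120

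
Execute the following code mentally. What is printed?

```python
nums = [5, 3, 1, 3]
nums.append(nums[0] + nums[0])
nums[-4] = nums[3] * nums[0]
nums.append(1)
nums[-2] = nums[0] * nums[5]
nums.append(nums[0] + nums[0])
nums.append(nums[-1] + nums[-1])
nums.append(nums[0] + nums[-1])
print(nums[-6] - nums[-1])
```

append nums[0]+nums[0] = 5+5 = 10 → [5, 3, 1, 3, 10]
nums[-4] = nums[3]*nums[0] = 3*5 = 15 → [5, 15, 1, 3, 10]
append 1 → [5, 15, 1, 3, 10, 1]
nums[-2] = nums[0]*nums[5] = 5*1 = 5 → [5, 15, 1, 3, 5, 1]
append nums[0]+nums[0] = 5+5 = 10 → [5, 15, 1, 3, 5, 1, 10]
append nums[-1]+nums[-1] = 10+10 = 20 → [5, 15, 1, 3, 5, 1, 10, 20]
append nums[0]+nums[-1] = 5+20 = 25 → [5, 15, 1, 3, 5, 1, 10, 20, 25]
nums[-6]-nums[-1] = 3-25 = -22

-22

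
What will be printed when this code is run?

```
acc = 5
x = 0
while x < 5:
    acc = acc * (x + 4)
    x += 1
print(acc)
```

x=0: acc = 5*4 = 20
x=1: acc = 20*5 = 100
x=2: acc = 100*6 = 600
x=3: acc = 600*7 = 4200
x=4: acc = 4200*8 = 33600

33600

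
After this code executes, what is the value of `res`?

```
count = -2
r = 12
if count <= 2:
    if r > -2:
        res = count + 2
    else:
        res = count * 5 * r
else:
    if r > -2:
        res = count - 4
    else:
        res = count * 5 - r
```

0

count=-2, r=12
count <= 2 is True; r > -2 is True
→ res = count + 2 = 0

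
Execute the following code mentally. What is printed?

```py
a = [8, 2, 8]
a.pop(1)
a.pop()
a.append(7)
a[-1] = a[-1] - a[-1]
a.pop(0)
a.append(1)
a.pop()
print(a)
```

pop(1) removes 2 → [8, 8]
pop() removes 8 → [8]
append 7 → [8, 7]
a[-1] = a[-1]-a[-1] = 7-7 = 0 → [8, 0]
pop(0) removes 8 → [0]
append 1 → [0, 1]
pop() removes 1 → [0]

[0]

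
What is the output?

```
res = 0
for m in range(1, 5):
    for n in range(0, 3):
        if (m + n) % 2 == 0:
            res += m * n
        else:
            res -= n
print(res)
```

m=1,n=0: odd sum, res = 0-0 = 0
m=1,n=1: even sum, res = 0+1 = 1
m=1,n=2: odd sum, res = 1-2 = -1
m=2,n=0: even sum, res = (-1)+0 = -1
m=2,n=1: odd sum, res = (-1)-1 = -2
m=2,n=2: even sum, res = (-2)+4 = 2
m=3,n=0: odd sum, res = 2-0 = 2
m=3,n=1: even sum, res = 2+3 = 5
m=3,n=2: odd sum, res = 5-2 = 3
m=4,n=0: even sum, res = 3+0 = 3
m=4,n=1: odd sum, res = 3-1 = 2
m=4,n=2: even sum, res = 2+8 = 10

10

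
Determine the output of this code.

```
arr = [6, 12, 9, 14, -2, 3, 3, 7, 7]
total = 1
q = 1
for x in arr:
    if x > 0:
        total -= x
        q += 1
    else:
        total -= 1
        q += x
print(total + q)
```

-54

x=6: >0, total = 1-6 = -5; q=2
x=12: >0, total = (-5)-12 = -17; q=3
x=9: >0, total = (-17)-9 = -26; q=4
x=14: >0, total = (-26)-14 = -40; q=5
x=-2: not >0, total = (-40)-1 = -41; q=3
x=3: >0, total = (-41)-3 = -44; q=4
x=3: >0, total = (-44)-3 = -47; q=5
x=7: >0, total = (-47)-7 = -54; q=6
x=7: >0, total = (-54)-7 = -61; q=7
total+q = (-61)+7 = -54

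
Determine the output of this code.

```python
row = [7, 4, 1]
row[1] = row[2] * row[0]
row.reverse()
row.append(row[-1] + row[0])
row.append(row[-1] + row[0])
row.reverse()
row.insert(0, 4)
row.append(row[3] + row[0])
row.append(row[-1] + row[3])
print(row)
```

row[1] = row[2]*row[0] = 1*7 = 7 → [7, 7, 1]
reverse → [1, 7, 7]
append row[-1]+row[0] = 7+1 = 8 → [1, 7, 7, 8]
append row[-1]+row[0] = 8+1 = 9 → [1, 7, 7, 8, 9]
reverse → [9, 8, 7, 7, 1]
insert 4 at 0 → [4, 9, 8, 7, 7, 1]
append row[3]+row[0] = 7+4 = 11 → [4, 9, 8, 7, 7, 1, 11]
append row[-1]+row[3] = 11+7 = 18 → [4, 9, 8, 7, 7, 1, 11, 18]

[4, 9, 8, 7, 7, 1, 11, 18]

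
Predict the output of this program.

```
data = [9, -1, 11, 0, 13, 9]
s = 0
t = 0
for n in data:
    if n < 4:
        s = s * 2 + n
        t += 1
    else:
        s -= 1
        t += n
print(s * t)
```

n=9: not <4, s = 0-1 = -1; t=9
n=-1: <4, s = (-1)*2+(-1) = -3; t=10
n=11: not <4, s = (-3)-1 = -4; t=21
n=0: <4, s = (-4)*2+0 = -8; t=22
n=13: not <4, s = (-8)-1 = -9; t=35
n=9: not <4, s = (-9)-1 = -10; t=44
s*t = (-10)*44 = -440

-440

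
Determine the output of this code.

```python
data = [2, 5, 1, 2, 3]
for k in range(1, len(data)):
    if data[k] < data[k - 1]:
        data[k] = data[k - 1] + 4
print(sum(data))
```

46

k=1: 5>=2, unchanged → [2, 5, 1, 2, 3]
k=2: 1<5, data[2] = 5+4 = 9 → [2, 5, 9, 2, 3]
k=3: 2<9, data[3] = 9+4 = 13 → [2, 5, 9, 13, 3]
k=4: 3<13, data[4] = 13+4 = 17 → [2, 5, 9, 13, 17]
sum = 46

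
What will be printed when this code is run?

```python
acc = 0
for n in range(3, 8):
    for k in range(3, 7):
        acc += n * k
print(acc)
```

450

n=3,k=3: acc = 0+9 = 9
n=3,k=4: acc = 9+12 = 21
n=3,k=5: acc = 21+15 = 36
n=3,k=6: acc = 36+18 = 54
n=4,k=3: acc = 54+12 = 66
n=4,k=4: acc = 66+16 = 82
n=4,k=5: acc = 82+20 = 102
n=4,k=6: acc = 102+24 = 126
n=5,k=3: acc = 126+15 = 141
n=5,k=4: acc = 141+20 = 161
n=5,k=5: acc = 161+25 = 186
n=5,k=6: acc = 186+30 = 216
n=6,k=3: acc = 216+18 = 234
n=6,k=4: acc = 234+24 = 258
n=6,k=5: acc = 258+30 = 288
n=6,k=6: acc = 288+36 = 324
n=7,k=3: acc = 324+21 = 345
n=7,k=4: acc = 345+28 = 373
n=7,k=5: acc = 373+35 = 408
n=7,k=6: acc = 408+42 = 450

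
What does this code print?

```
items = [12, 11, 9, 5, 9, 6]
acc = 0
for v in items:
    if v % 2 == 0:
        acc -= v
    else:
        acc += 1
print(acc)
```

v=12: even, acc = 0-12 = -12
v=11: not even, acc = (-12)+1 = -11
v=9: not even, acc = (-11)+1 = -10
v=5: not even, acc = (-10)+1 = -9
v=9: not even, acc = (-9)+1 = -8
v=6: even, acc = (-8)-6 = -14

-14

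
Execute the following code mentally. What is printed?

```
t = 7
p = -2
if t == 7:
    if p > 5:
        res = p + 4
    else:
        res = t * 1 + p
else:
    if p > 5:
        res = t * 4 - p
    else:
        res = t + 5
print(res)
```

t=7, p=-2
t == 7 is True; p > 5 is False
→ res = t * 1 + p = 5

5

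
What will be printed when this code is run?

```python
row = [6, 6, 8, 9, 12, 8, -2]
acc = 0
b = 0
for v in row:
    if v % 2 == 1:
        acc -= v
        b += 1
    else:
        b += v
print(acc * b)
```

-351

v=6: not odd; b=6
v=6: not odd; b=12
v=8: not odd; b=20
v=9: odd, acc = 0-9 = -9; b=21
v=12: not odd; b=33
v=8: not odd; b=41
v=-2: not odd; b=39
acc*b = (-9)*39 = -351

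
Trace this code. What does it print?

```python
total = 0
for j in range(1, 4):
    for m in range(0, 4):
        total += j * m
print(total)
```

36

j=1,m=0: total = 0+0 = 0
j=1,m=1: total = 0+1 = 1
j=1,m=2: total = 1+2 = 3
j=1,m=3: total = 3+3 = 6
j=2,m=0: total = 6+0 = 6
j=2,m=1: total = 6+2 = 8
j=2,m=2: total = 8+4 = 12
j=2,m=3: total = 12+6 = 18
j=3,m=0: total = 18+0 = 18
j=3,m=1: total = 18+3 = 21
j=3,m=2: total = 21+6 = 27
j=3,m=3: total = 27+9 = 36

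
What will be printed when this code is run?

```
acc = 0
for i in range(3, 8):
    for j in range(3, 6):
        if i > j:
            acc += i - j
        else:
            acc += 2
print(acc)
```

31

i=3,j=3: not 3>3, acc = 0+2 = 2
i=3,j=4: not 3>4, acc = 2+2 = 4
i=3,j=5: not 3>5, acc = 4+2 = 6
i=4,j=3: 4>3, acc = 6+1 = 7
i=4,j=4: not 4>4, acc = 7+2 = 9
i=4,j=5: not 4>5, acc = 9+2 = 11
i=5,j=3: 5>3, acc = 11+2 = 13
i=5,j=4: 5>4, acc = 13+1 = 14
i=5,j=5: not 5>5, acc = 14+2 = 16
i=6,j=3: 6>3, acc = 16+3 = 19
i=6,j=4: 6>4, acc = 19+2 = 21
i=6,j=5: 6>5, acc = 21+1 = 22
i=7,j=3: 7>3, acc = 22+4 = 26
i=7,j=4: 7>4, acc = 26+3 = 29
i=7,j=5: 7>5, acc = 29+2 = 31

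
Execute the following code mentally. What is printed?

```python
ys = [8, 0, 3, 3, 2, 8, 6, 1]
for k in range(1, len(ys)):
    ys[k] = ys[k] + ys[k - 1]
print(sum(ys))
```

142

k=1: ys[1] = 0+8 = 8 → [8, 8, 3, 3, 2, 8, 6, 1]
k=2: ys[2] = 3+8 = 11 → [8, 8, 11, 3, 2, 8, 6, 1]
k=3: ys[3] = 3+11 = 14 → [8, 8, 11, 14, 2, 8, 6, 1]
k=4: ys[4] = 2+14 = 16 → [8, 8, 11, 14, 16, 8, 6, 1]
k=5: ys[5] = 8+16 = 24 → [8, 8, 11, 14, 16, 24, 6, 1]
k=6: ys[6] = 6+24 = 30 → [8, 8, 11, 14, 16, 24, 30, 1]
k=7: ys[7] = 1+30 = 31 → [8, 8, 11, 14, 16, 24, 30, 31]
sum = 142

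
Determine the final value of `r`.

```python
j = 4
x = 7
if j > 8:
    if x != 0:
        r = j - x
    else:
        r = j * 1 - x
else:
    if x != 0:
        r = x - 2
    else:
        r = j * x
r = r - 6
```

-1

j=4, x=7
j > 8 is False; x != 0 is True
→ r = x - 2 = 5
r = 5-6 = -1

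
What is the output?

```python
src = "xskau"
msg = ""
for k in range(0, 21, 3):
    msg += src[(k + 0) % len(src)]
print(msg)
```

xasukxa

k=0: add src[0]='x' → 'x'
k=3: add src[3]='a' → 'xa'
k=6: add src[1]='s' → 'xas'
k=9: add src[4]='u' → 'xasu'
k=12: add src[2]='k' → 'xasuk'
k=15: add src[0]='x' → 'xasukx'
k=18: add src[3]='a' → 'xasukxa'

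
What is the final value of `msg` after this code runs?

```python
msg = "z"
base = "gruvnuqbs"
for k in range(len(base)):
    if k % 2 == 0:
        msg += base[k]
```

k=0: add 'g' → 'zg'
k=1: skip
k=2: add 'u' → 'zgu'
k=3: skip
k=4: add 'n' → 'zgun'
k=5: skip
k=6: add 'q' → 'zgunq'
k=7: skip
k=8: add 's' → 'zgunqs'

'zgunqs'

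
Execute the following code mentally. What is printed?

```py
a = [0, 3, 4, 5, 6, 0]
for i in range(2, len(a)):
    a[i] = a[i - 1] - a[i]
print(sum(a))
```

-28

i=2: a[2] = 3-4 = -1 → [0, 3, -1, 5, 6, 0]
i=3: a[3] = (-1)-5 = -6 → [0, 3, -1, -6, 6, 0]
i=4: a[4] = (-6)-6 = -12 → [0, 3, -1, -6, -12, 0]
i=5: a[5] = (-12)-0 = -12 → [0, 3, -1, -6, -12, -12]
sum = -28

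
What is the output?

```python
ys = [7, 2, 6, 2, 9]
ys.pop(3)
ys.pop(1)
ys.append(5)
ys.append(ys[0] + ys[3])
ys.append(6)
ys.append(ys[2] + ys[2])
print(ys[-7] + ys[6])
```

pop(3) removes 2 → [7, 2, 6, 9]
pop(1) removes 2 → [7, 6, 9]
append 5 → [7, 6, 9, 5]
append ys[0]+ys[3] = 7+5 = 12 → [7, 6, 9, 5, 12]
append 6 → [7, 6, 9, 5, 12, 6]
append ys[2]+ys[2] = 9+9 = 18 → [7, 6, 9, 5, 12, 6, 18]
ys[-7]+ys[6] = 7+18 = 25

25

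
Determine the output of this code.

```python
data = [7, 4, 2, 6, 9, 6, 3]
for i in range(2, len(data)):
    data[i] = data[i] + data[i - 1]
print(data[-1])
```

30

i=2: data[2] = 2+4 = 6 → [7, 4, 6, 6, 9, 6, 3]
i=3: data[3] = 6+6 = 12 → [7, 4, 6, 12, 9, 6, 3]
i=4: data[4] = 9+12 = 21 → [7, 4, 6, 12, 21, 6, 3]
i=5: data[5] = 6+21 = 27 → [7, 4, 6, 12, 21, 27, 3]
i=6: data[6] = 3+27 = 30 → [7, 4, 6, 12, 21, 27, 30]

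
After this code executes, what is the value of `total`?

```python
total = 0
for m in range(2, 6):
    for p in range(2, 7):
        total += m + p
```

m=2,p=2: total = 0+4 = 4
m=2,p=3: total = 4+5 = 9
m=2,p=4: total = 9+6 = 15
m=2,p=5: total = 15+7 = 22
m=2,p=6: total = 22+8 = 30
m=3,p=2: total = 30+5 = 35
m=3,p=3: total = 35+6 = 41
m=3,p=4: total = 41+7 = 48
m=3,p=5: total = 48+8 = 56
m=3,p=6: total = 56+9 = 65
m=4,p=2: total = 65+6 = 71
m=4,p=3: total = 71+7 = 78
m=4,p=4: total = 78+8 = 86
m=4,p=5: total = 86+9 = 95
m=4,p=6: total = 95+10 = 105
m=5,p=2: total = 105+7 = 112
m=5,p=3: total = 112+8 = 120
m=5,p=4: total = 120+9 = 129
m=5,p=5: total = 129+10 = 139
m=5,p=6: total = 139+11 = 150

150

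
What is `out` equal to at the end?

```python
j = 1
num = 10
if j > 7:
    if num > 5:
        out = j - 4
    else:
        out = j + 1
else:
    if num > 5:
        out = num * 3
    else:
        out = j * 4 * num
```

j=1, num=10
j > 7 is False; num > 5 is True
→ out = num * 3 = 30

30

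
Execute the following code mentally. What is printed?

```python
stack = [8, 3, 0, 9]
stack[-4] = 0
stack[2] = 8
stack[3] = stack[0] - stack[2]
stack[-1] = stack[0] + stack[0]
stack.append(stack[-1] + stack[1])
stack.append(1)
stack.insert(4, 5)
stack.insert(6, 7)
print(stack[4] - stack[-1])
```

4

stack[-4] = 0 → [0, 3, 0, 9]
stack[2] = 8 → [0, 3, 8, 9]
stack[3] = stack[0]-stack[2] = 0-8 = -8 → [0, 3, 8, -8]
stack[-1] = stack[0]+stack[0] = 0+0 = 0 → [0, 3, 8, 0]
append stack[-1]+stack[1] = 0+3 = 3 → [0, 3, 8, 0, 3]
append 1 → [0, 3, 8, 0, 3, 1]
insert 5 at 4 → [0, 3, 8, 0, 5, 3, 1]
insert 7 at 6 → [0, 3, 8, 0, 5, 3, 7, 1]
stack[4]-stack[-1] = 5-1 = 4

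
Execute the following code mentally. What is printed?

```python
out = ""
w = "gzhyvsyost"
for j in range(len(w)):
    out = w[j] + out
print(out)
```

j=0: prepend 'g' → 'g'
j=1: prepend 'z' → 'zg'
j=2: prepend 'h' → 'hzg'
j=3: prepend 'y' → 'yhzg'
j=4: prepend 'v' → 'vyhzg'
j=5: prepend 's' → 'svyhzg'
j=6: prepend 'y' → 'ysvyhzg'
j=7: prepend 'o' → 'oysvyhzg'
j=8: prepend 's' → 'soysvyhzg'
j=9: prepend 't' → 'tsoysvyhzg'

tsoysvyhzg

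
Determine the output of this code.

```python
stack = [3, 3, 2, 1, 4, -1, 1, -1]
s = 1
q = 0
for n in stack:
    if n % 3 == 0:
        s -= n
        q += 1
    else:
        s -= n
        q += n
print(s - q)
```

n=3: %3==0, s = 1-3 = -2; q=1
n=3: %3==0, s = (-2)-3 = -5; q=2
n=2: not %3==0, s = (-5)-2 = -7; q=4
n=1: not %3==0, s = (-7)-1 = -8; q=5
n=4: not %3==0, s = (-8)-4 = -12; q=9
n=-1: not %3==0, s = (-12)-(-1) = -11; q=8
n=1: not %3==0, s = (-11)-1 = -12; q=9
n=-1: not %3==0, s = (-12)-(-1) = -11; q=8
s-q = (-11)-8 = -19

-19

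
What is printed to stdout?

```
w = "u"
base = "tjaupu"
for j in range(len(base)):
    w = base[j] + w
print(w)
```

j=0: prepend 't' → 'tu'
j=1: prepend 'j' → 'jtu'
j=2: prepend 'a' → 'ajtu'
j=3: prepend 'u' → 'uajtu'
j=4: prepend 'p' → 'puajtu'
j=5: prepend 'u' → 'upuajtu'

upuajtu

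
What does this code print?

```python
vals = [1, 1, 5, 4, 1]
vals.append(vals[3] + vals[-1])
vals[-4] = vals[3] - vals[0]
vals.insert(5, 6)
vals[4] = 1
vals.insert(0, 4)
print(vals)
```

append vals[3]+vals[-1] = 4+1 = 5 → [1, 1, 5, 4, 1, 5]
vals[-4] = vals[3]-vals[0] = 4-1 = 3 → [1, 1, 3, 4, 1, 5]
insert 6 at 5 → [1, 1, 3, 4, 1, 6, 5]
vals[4] = 1 → [1, 1, 3, 4, 1, 6, 5]
insert 4 at 0 → [4, 1, 1, 3, 4, 1, 6, 5]

[4, 1, 1, 3, 4, 1, 6, 5]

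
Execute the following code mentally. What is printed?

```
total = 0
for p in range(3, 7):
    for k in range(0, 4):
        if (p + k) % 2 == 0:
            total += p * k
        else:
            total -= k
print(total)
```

40

p=3,k=0: odd sum, total = 0-0 = 0
p=3,k=1: even sum, total = 0+3 = 3
p=3,k=2: odd sum, total = 3-2 = 1
p=3,k=3: even sum, total = 1+9 = 10
p=4,k=0: even sum, total = 10+0 = 10
p=4,k=1: odd sum, total = 10-1 = 9
p=4,k=2: even sum, total = 9+8 = 17
p=4,k=3: odd sum, total = 17-3 = 14
p=5,k=0: odd sum, total = 14-0 = 14
p=5,k=1: even sum, total = 14+5 = 19
p=5,k=2: odd sum, total = 19-2 = 17
p=5,k=3: even sum, total = 17+15 = 32
p=6,k=0: even sum, total = 32+0 = 32
p=6,k=1: odd sum, total = 32-1 = 31
p=6,k=2: even sum, total = 31+12 = 43
p=6,k=3: odd sum, total = 43-3 = 40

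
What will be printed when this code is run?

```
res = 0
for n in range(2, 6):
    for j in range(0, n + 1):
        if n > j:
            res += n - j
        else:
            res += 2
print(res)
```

n=2,j=0: 2>0, res = 0+2 = 2
n=2,j=1: 2>1, res = 2+1 = 3
n=2,j=2: not 2>2, res = 3+2 = 5
n=3,j=0: 3>0, res = 5+3 = 8
n=3,j=1: 3>1, res = 8+2 = 10
n=3,j=2: 3>2, res = 10+1 = 11
n=3,j=3: not 3>3, res = 11+2 = 13
n=4,j=0: 4>0, res = 13+4 = 17
n=4,j=1: 4>1, res = 17+3 = 20
n=4,j=2: 4>2, res = 20+2 = 22
n=4,j=3: 4>3, res = 22+1 = 23
n=4,j=4: not 4>4, res = 23+2 = 25
n=5,j=0: 5>0, res = 25+5 = 30
n=5,j=1: 5>1, res = 30+4 = 34
n=5,j=2: 5>2, res = 34+3 = 37
n=5,j=3: 5>3, res = 37+2 = 39
n=5,j=4: 5>4, res = 39+1 = 40
n=5,j=5: not 5>5, res = 40+2 = 42

42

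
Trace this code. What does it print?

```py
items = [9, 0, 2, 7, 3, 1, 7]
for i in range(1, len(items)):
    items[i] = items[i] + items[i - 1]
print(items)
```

[9, 9, 11, 18, 21, 22, 29]

i=1: items[1] = 0+9 = 9 → [9, 9, 2, 7, 3, 1, 7]
i=2: items[2] = 2+9 = 11 → [9, 9, 11, 7, 3, 1, 7]
i=3: items[3] = 7+11 = 18 → [9, 9, 11, 18, 3, 1, 7]
i=4: items[4] = 3+18 = 21 → [9, 9, 11, 18, 21, 1, 7]
i=5: items[5] = 1+21 = 22 → [9, 9, 11, 18, 21, 22, 7]
i=6: items[6] = 7+22 = 29 → [9, 9, 11, 18, 21, 22, 29]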